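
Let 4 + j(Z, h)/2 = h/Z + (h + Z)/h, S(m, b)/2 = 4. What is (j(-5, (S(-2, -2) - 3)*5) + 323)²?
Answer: 2350089/25 ≈ 94004.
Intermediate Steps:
S(m, b) = 8 (S(m, b) = 2*4 = 8)
j(Z, h) = -8 + 2*h/Z + 2*(Z + h)/h (j(Z, h) = -8 + 2*(h/Z + (h + Z)/h) = -8 + 2*(h/Z + (Z + h)/h) = -8 + (2*h/Z + 2*(Z + h)/h) = -8 + 2*h/Z + 2*(Z + h)/h)
(j(-5, (S(-2, -2) - 3)*5) + 323)² = ((-6 + 2*(-5)/((8 - 3)*5) + 2*((8 - 3)*5)/(-5)) + 323)² = ((-6 + 2*(-5)/(5*5) + 2*(5*5)*(-⅕)) + 323)² = ((-6 + 2*(-5)/25 + 2*25*(-⅕)) + 323)² = ((-6 + 2*(-5)*(1/25) - 10) + 323)² = ((-6 - ⅖ - 10) + 323)² = (-82/5 + 323)² = (1533/5)² = 2350089/25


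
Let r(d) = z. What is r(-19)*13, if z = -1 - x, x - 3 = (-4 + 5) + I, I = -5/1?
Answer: 0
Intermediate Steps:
I = -5 (I = -5*1 = -5)
x = -1 (x = 3 + ((-4 + 5) - 5) = 3 + (1 - 5) = 3 - 4 = -1)
z = 0 (z = -1 - 1*(-1) = -1 + 1 = 0)
r(d) = 0
r(-19)*13 = 0*13 = 0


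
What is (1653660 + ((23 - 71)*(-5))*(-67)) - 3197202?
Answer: -1559622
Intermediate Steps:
(1653660 + ((23 - 71)*(-5))*(-67)) - 3197202 = (1653660 - 48*(-5)*(-67)) - 3197202 = (1653660 + 240*(-67)) - 3197202 = (1653660 - 16080) - 3197202 = 1637580 - 3197202 = -1559622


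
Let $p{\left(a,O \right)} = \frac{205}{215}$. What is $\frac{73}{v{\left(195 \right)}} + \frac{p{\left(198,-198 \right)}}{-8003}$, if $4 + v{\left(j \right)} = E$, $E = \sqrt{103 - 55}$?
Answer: $\frac{25121089}{2753032} + \frac{73 \sqrt{3}}{8} \approx 24.93$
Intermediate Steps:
$p{\left(a,O \right)} = \frac{41}{43}$ ($p{\left(a,O \right)} = 205 \cdot \frac{1}{215} = \frac{41}{43}$)
$E = 4 \sqrt{3}$ ($E = \sqrt{48} = 4 \sqrt{3} \approx 6.9282$)
$v{\left(j \right)} = -4 + 4 \sqrt{3}$
$\frac{73}{v{\left(195 \right)}} + \frac{p{\left(198,-198 \right)}}{-8003} = \frac{73}{-4 + 4 \sqrt{3}} + \frac{41}{43 \left(-8003\right)} = \frac{73}{-4 + 4 \sqrt{3}} + \frac{41}{43} \left(- \frac{1}{8003}\right) = \frac{73}{-4 + 4 \sqrt{3}} - \frac{41}{344129} = - \frac{41}{344129} + \frac{73}{-4 + 4 \sqrt{3}}$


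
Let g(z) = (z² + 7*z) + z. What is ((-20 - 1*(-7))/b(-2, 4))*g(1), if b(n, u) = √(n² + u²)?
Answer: -117*√5/10 ≈ -26.162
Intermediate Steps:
g(z) = z² + 8*z
((-20 - 1*(-7))/b(-2, 4))*g(1) = ((-20 - 1*(-7))/(√((-2)² + 4²)))*(1*(8 + 1)) = ((-20 + 7)/(√(4 + 16)))*(1*9) = (-13/√20)*9 = (-13/(2*√5))*9 = ((√5/10)*(-13))*9 = -13*√5/10*9 = -117*√5/10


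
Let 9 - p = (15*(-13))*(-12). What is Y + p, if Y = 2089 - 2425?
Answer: -2667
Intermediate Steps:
Y = -336
p = -2331 (p = 9 - 15*(-13)*(-12) = 9 - (-195)*(-12) = 9 - 1*2340 = 9 - 2340 = -2331)
Y + p = -336 - 2331 = -2667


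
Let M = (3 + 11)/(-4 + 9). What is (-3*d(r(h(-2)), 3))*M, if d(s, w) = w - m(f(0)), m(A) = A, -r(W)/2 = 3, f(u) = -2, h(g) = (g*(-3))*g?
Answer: -42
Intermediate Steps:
h(g) = -3*g² (h(g) = (-3*g)*g = -3*g²)
r(W) = -6 (r(W) = -2*3 = -6)
d(s, w) = 2 + w (d(s, w) = w - 1*(-2) = w + 2 = 2 + w)
M = 14/5 ≈ 2.8000
(-3*d(r(h(-2)), 3))*M = -3*(2 + 3)*(14/5) = -3*5*(14/5) = -15*14/5 = -42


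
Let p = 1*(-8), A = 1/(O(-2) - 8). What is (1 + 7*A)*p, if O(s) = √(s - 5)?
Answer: -120/71 + 56*I*√7/71 ≈ -1.6901 + 2.0868*I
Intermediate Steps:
O(s) = √(-5 + s)
A = 1/(-8 + I*√7) (A = 1/(√(-5 - 2) - 8) = 1/(√(-7) - 8) = 1/(I*√7 - 8) = 1/(-8 + I*√7) ≈ -0.11268 - 0.037264*I)
p = -8
(1 + 7*A)*p = (1 + 7*(-8/71 - I*√7/71))*(-8) = (1 + (-56/71 - 7*I*√7/71))*(-8) = (15/71 - 7*I*√7/71)*(-8) = -120/71 + 56*I*√7/71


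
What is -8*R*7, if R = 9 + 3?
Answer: -672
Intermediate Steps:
R = 12
-8*R*7 = -8*12*7 = -96*7 = -672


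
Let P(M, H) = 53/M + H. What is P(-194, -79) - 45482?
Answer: -8838887/194 ≈ -45561.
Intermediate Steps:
P(M, H) = H + 53/M
P(-194, -79) - 45482 = (-79 + 53/(-194)) - 45482 = (-79 + 53*(-1/194)) - 45482 = (-79 - 53/194) - 45482 = -15379/194 - 45482 = -8838887/194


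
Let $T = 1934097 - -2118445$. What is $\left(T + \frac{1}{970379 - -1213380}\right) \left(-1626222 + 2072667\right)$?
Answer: $\frac{3950937829063127655}{2183759} \approx 1.8092 \cdot 10^{12}$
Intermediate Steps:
$T = 4052542$ ($T = 1934097 + 2118445 = 4052542$)
$\left(T + \frac{1}{970379 - -1213380}\right) \left(-1626222 + 2072667\right) = \left(4052542 + \frac{1}{970379 - -1213380}\right) \left(-1626222 + 2072667\right) = \left(4052542 + \frac{1}{970379 + 1213380}\right) 446445 = \left(4052542 + \frac{1}{2183759}\right) 446445 = \frac{8849775065379}{2183759} \cdot 446445 = \frac{3950937829063127655}{2183759}$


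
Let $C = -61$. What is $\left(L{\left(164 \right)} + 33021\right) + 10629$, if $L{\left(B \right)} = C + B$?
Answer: $43753$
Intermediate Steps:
$L{\left(B \right)} = -61 + B$
$\left(L{\left(164 \right)} + 33021\right) + 10629 = \left(\left(-61 + 164\right) + 33021\right) + 10629 = \left(103 + 33021\right) + 10629 = 33124 + 10629 = 43753$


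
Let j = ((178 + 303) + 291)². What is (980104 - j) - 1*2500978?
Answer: -2116858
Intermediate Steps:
j = 595984 (j = (481 + 291)² = 772² = 595984)
(980104 - j) - 1*2500978 = (980104 - 1*595984) - 1*2500978 = (980104 - 595984) - 2500978 = 384120 - 2500978 = -2116858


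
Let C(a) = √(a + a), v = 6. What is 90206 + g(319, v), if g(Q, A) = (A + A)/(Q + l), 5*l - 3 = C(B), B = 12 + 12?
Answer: 57586542104/638389 - 60*√3/638389 ≈ 90206.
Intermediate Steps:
B = 24
C(a) = √2*√a (C(a) = √(2*a) = √2*√a)
l = ⅗ + 4*√3/5 (l = ⅗ + (√2*√24)/5 = ⅗ + (√2*(2*√6))/5 = ⅗ + (4*√3)/5 = ⅗ + 4*√3/5 ≈ 1.9856)
g(Q, A) = 2*A/(⅗ + Q + 4*√3/5) (g(Q, A) = (A + A)/(Q + (⅗ + 4*√3/5)) = (2*A)/(⅗ + Q + 4*√3/5) = 2*A/(⅗ + Q + 4*√3/5))
90206 + g(319, v) = 90206 + 10*6/(3 + 4*√3 + 5*319) = 90206 + 10*6/(3 + 4*√3 + 1595) = 90206 + 10*6/(1598 + 4*√3) = 90206 + 60/(1598 + 4*√3)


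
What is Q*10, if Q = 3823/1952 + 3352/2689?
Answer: 84115755/2624464 ≈ 32.051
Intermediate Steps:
Q = 16823151/5248928 (Q = 3823*(1/1952) + 3352*(1/2689) = 3823/1952 + 3352/2689 = 16823151/5248928 ≈ 3.2051)
Q*10 = (16823151/5248928)*10 = 84115755/2624464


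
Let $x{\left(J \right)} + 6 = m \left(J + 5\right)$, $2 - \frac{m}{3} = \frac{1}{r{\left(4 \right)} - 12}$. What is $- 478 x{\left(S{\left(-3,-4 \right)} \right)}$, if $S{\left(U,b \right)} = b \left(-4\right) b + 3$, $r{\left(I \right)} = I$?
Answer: $173514$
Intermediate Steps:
$m = \frac{51}{8}$ ($m = 6 - \frac{3}{4 - 12} = 6 - \frac{3}{-8} = 6 - - \frac{3}{8} = 6 + \frac{3}{8} = \frac{51}{8} \approx 6.375$)
$S{\left(U,b \right)} = 3 - 4 b^{2}$ ($S{\left(U,b \right)} = - 4 b b + 3 = - 4 b^{2} + 3 = 3 - 4 b^{2}$)
$x{\left(J \right)} = \frac{207}{8} + \frac{51 J}{8}$ ($x{\left(J \right)} = -6 + \frac{51 \left(J + 5\right)}{8} = -6 + \frac{51 \left(5 + J\right)}{8} = -6 + \left(\frac{255}{8} + \frac{51 J}{8}\right) = \frac{207}{8} + \frac{51 J}{8}$)
$- 478 x{\left(S{\left(-3,-4 \right)} \right)} = - 478 \left(\frac{207}{8} + \frac{51 \left(3 - 4 \left(-4\right)^{2}\right)}{8}\right) = - 478 \left(\frac{207}{8} + \frac{51 \left(3 - 64\right)}{8}\right) = - 478 \left(\frac{207}{8} + \frac{51}{8} \left(-61\right)\right) = - 478 \left(\frac{207}{8} - \frac{3111}{8}\right) = \left(-478\right) \left(-363\right) = 173514$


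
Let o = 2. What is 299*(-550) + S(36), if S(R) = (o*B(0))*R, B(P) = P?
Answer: -164450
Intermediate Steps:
S(R) = 0 (S(R) = (2*0)*R = 0*R = 0)
299*(-550) + S(36) = 299*(-550) + 0 = -164450 + 0 = -164450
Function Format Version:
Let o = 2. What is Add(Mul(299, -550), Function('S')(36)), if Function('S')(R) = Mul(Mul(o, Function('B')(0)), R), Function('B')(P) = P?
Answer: -164450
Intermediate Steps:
Function('S')(R) = 0 (Function('S')(R) = Mul(Mul(2, 0), R) = Mul(0, R) = 0)
Add(Mul(299, -550), Function('S')(36)) = Add(Mul(299, -550), 0) = Add(-164450, 0) = -164450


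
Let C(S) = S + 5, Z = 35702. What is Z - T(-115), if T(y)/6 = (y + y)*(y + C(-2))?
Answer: -118858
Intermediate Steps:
C(S) = 5 + S
T(y) = 12*y*(3 + y) (T(y) = 6*((y + y)*(y + (5 - 2))) = 6*((2*y)*(y + 3)) = 6*((2*y)*(3 + y)) = 6*(2*y*(3 + y)) = 12*y*(3 + y))
Z - T(-115) = 35702 - 12*(-115)*(3 - 115) = 35702 - 12*(-115)*(-112) = 35702 - 1*154560 = 35702 - 154560 = -118858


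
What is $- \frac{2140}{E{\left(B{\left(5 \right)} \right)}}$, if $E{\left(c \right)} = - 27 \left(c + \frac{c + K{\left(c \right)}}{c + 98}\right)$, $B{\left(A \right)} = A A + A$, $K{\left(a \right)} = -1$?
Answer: $\frac{273920}{104463} \approx 2.6222$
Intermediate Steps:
$B{\left(A \right)} = A + A^{2}$ ($B{\left(A \right)} = A^{2} + A = A + A^{2}$)
$E{\left(c \right)} = - 27 c - \frac{27 \left(-1 + c\right)}{98 + c}$ ($E{\left(c \right)} = - 27 \left(c + \frac{c - 1}{c + 98}\right) = - 27 \left(c + \frac{-1 + c}{98 + c}\right) = - 27 c - \frac{27 \left(-1 + c\right)}{98 + c}$)
$- \frac{2140}{E{\left(B{\left(5 \right)} \right)}} = - \frac{2140}{27 \frac{1}{98 + 5 \left(1 + 5\right)} \left(1 - \left(5 \left(1 + 5\right)\right)^{2} - 99 \cdot 5 \left(1 + 5\right)\right)} = - \frac{2140}{27 \frac{1}{98 + 5 \cdot 6} \left(1 - \left(5 \cdot 6\right)^{2} - 99 \cdot 5 \cdot 6\right)} = - \frac{2140}{27 \frac{1}{98 + 30} \left(1 - 30^{2} - 2970\right)} = - \frac{2140}{27 \cdot \frac{1}{128} \left(1 - 900 - 2970\right)} = - \frac{2140}{27 \cdot \frac{1}{128} \left(-3869\right)} = - \frac{2140}{- \frac{104463}{128}} = \left(-2140\right) \left(- \frac{128}{104463}\right) = \frac{273920}{104463}$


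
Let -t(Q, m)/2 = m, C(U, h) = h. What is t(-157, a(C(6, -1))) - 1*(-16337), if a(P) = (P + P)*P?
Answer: 16333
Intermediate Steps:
a(P) = 2*P² (a(P) = (2*P)*P = 2*P²)
t(Q, m) = -2*m
t(-157, a(C(6, -1))) - 1*(-16337) = -4*(-1)² - 1*(-16337) = -4 + 16337 = 16333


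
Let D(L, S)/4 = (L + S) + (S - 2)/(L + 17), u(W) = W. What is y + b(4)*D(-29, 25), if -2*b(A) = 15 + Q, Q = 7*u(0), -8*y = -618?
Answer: 1019/4 ≈ 254.75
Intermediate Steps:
y = 309/4 (y = -1/8*(-618) = 309/4 ≈ 77.250)
Q = 0 (Q = 7*0 = 0)
D(L, S) = 4*L + 4*S + 4*(-2 + S)/(17 + L) (D(L, S) = 4*((L + S) + (S - 2)/(L + 17)) = 4*((L + S) + (-2 + S)/(17 + L)) = 4*(L + S + (-2 + S)/(17 + L)) = 4*L + 4*S + 4*(-2 + S)/(17 + L))
b(A) = -15/2 (b(A) = -(15 + 0)/2 = -1/2*15 = -15/2)
y + b(4)*D(-29, 25) = 309/4 - 30*(-2 + (-29)**2 + 17*(-29) + 18*25 - 29*25)/(17 - 29) = 309/4 - 30*(-2 + 841 - 493 + 450 - 725)/(-12) = 309/4 - 30*(-1)*71/12 = 309/4 - 15/2*(-71/3) = 309/4 + 355/2 = 1019/4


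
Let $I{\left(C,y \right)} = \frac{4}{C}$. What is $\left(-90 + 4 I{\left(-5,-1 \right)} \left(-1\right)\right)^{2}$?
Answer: $\frac{188356}{25} \approx 7534.2$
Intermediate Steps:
$\left(-90 + 4 I{\left(-5,-1 \right)} \left(-1\right)\right)^{2} = \left(-90 + 4 \frac{4}{-5} \left(-1\right)\right)^{2} = \left(-90 + 4 \cdot 4 \left(- \frac{1}{5}\right) \left(-1\right)\right)^{2} = \left(-90 + 4 \left(- \frac{4}{5}\right) \left(-1\right)\right)^{2} = \left(-90 - - \frac{16}{5}\right)^{2} = \left(-90 + \frac{16}{5}\right)^{2} = \left(- \frac{434}{5}\right)^{2} = \frac{188356}{25}$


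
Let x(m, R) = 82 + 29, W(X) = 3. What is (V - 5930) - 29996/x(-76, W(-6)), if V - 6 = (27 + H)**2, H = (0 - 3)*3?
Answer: -651596/111 ≈ -5870.2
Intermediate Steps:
H = -9 (H = -3*3 = -9)
x(m, R) = 111
V = 330 (V = 6 + (27 - 9)**2 = 6 + 18**2 = 6 + 324 = 330)
(V - 5930) - 29996/x(-76, W(-6)) = (330 - 5930) - 29996/111 = -5600 - 29996*1/111 = -5600 - 29996/111 = -651596/111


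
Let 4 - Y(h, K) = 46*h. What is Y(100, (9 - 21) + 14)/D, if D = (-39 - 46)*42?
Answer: 766/595 ≈ 1.2874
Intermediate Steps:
D = -3570 (D = -85*42 = -3570)
Y(h, K) = 4 - 46*h
Y(100, (9 - 21) + 14)/D = (4 - 46*100)/(-3570) = (4 - 4600)*(-1/3570) = -4596*(-1/3570) = 766/595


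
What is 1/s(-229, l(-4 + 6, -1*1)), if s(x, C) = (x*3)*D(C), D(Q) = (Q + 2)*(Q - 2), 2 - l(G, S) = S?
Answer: -1/3435 ≈ -0.00029112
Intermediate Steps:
l(G, S) = 2 - S
D(Q) = (-2 + Q)*(2 + Q) (D(Q) = (2 + Q)*(-2 + Q) = (-2 + Q)*(2 + Q))
s(x, C) = 3*x*(-4 + C**2) (s(x, C) = (x*3)*(-4 + C**2) = (3*x)*(-4 + C**2) = 3*x*(-4 + C**2))
1/s(-229, l(-4 + 6, -1*1)) = 1/(3*(-229)*(-4 + (2 - (-1))**2)) = 1/(3*(-229)*(-4 + (2 - 1*(-1))**2)) = 1/(3*(-229)*(-4 + (2 + 1)**2)) = 1/(3*(-229)*(-4 + 3**2)) = 1/(3*(-229)*(-4 + 9)) = 1/(3*(-229)*5) = 1/(-3435) = -1/3435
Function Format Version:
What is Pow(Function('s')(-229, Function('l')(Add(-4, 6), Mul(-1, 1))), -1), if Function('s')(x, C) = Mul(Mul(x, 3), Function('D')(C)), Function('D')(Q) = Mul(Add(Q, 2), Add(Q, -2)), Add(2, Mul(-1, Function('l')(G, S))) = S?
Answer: Rational(-1, 3435) ≈ -0.00029112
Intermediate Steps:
Function('l')(G, S) = Add(2, Mul(-1, S))
Function('D')(Q) = Mul(Add(-2, Q), Add(2, Q)) (Function('D')(Q) = Mul(Add(2, Q), Add(-2, Q)) = Mul(Add(-2, Q), Add(2, Q)))
Function('s')(x, C) = Mul(3, x, Add(-4, Pow(C, 2))) (Function('s')(x, C) = Mul(Mul(x, 3), Add(-4, Pow(C, 2))) = Mul(Mul(3, x), Add(-4, Pow(C, 2))) = Mul(3, x, Add(-4, Pow(C, 2))))
Pow(Function('s')(-229, Function('l')(Add(-4, 6), Mul(-1, 1))), -1) = Pow(Mul(3, -229, Add(-4, Pow(Add(2, Mul(-1, Mul(-1, 1))), 2))), -1) = Pow(Mul(3, -229, Add(-4, Pow(Add(2, Mul(-1, -1)), 2))), -1) = Pow(Mul(3, -229, Add(-4, Pow(Add(2, 1), 2))), -1) = Pow(Mul(3, -229, Add(-4, Pow(3, 2))), -1) = Pow(Mul(3, -229, Add(-4, 9)), -1) = Pow(Mul(3, -229, 5), -1) = Pow(-3435, -1) = Rational(-1, 3435)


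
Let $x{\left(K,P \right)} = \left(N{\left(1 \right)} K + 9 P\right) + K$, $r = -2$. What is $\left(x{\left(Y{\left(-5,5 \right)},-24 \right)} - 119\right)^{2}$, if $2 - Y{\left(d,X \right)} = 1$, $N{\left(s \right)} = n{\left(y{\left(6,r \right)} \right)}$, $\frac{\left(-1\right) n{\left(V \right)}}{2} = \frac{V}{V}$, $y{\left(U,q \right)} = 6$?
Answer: $112896$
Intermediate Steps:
$n{\left(V \right)} = -2$ ($n{\left(V \right)} = - 2 \frac{V}{V} = \left(-2\right) 1 = -2$)
$N{\left(s \right)} = -2$
$Y{\left(d,X \right)} = 1$ ($Y{\left(d,X \right)} = 2 - 1 = 1$)
$x{\left(K,P \right)} = - K + 9 P$ ($x{\left(K,P \right)} = \left(- 2 K + 9 P\right) + K = - K + 9 P$)
$\left(x{\left(Y{\left(-5,5 \right)},-24 \right)} - 119\right)^{2} = \left(\left(\left(-1\right) 1 + 9 \left(-24\right)\right) - 119\right)^{2} = \left(\left(-1 - 216\right) - 119\right)^{2} = \left(-217 - 119\right)^{2} = \left(-336\right)^{2} = 112896$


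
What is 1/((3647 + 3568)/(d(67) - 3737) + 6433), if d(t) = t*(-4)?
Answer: 267/1717130 ≈ 0.00015549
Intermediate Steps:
d(t) = -4*t
1/((3647 + 3568)/(d(67) - 3737) + 6433) = 1/((3647 + 3568)/(-4*67 - 3737) + 6433) = 1/(7215/(-268 - 3737) + 6433) = 1/(7215/(-4005) + 6433) = 1/(7215*(-1/4005) + 6433) = 1/(-481/267 + 6433) = 1/(1717130/267) = 267/1717130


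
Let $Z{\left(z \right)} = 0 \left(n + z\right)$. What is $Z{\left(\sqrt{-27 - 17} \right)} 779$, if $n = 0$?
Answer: $0$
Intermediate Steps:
$Z{\left(z \right)} = 0$ ($Z{\left(z \right)} = 0 \left(0 + z\right) = 0 z = 0$)
$Z{\left(\sqrt{-27 - 17} \right)} 779 = 0 \cdot 779 = 0$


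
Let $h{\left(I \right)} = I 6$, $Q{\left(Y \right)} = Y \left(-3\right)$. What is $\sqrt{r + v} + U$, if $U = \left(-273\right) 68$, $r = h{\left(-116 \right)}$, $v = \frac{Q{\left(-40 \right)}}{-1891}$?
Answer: $-18564 + \frac{4 i \sqrt{155565006}}{1891} \approx -18564.0 + 26.383 i$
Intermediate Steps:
$Q{\left(Y \right)} = - 3 Y$
$h{\left(I \right)} = 6 I$
$v = - \frac{120}{1891}$ ($v = \frac{\left(-3\right) \left(-40\right)}{-1891} = 120 \left(- \frac{1}{1891}\right) = - \frac{120}{1891} \approx -0.063458$)
$r = -696$ ($r = 6 \left(-116\right) = -696$)
$U = -18564$
$\sqrt{r + v} + U = \sqrt{-696 - \frac{120}{1891}} - 18564 = \sqrt{- \frac{1316256}{1891}} - 18564 = \frac{4 i \sqrt{155565006}}{1891} - 18564 = -18564 + \frac{4 i \sqrt{155565006}}{1891}$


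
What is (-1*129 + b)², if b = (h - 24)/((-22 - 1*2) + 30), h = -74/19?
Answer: 58033924/3249 ≈ 17862.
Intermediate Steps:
h = -74/19 (h = -74*1/19 = -74/19 ≈ -3.8947)
b = -265/57 (b = (-74/19 - 24)/((-22 - 1*2) + 30) = -530/(19*((-22 - 2) + 30)) = -530/(19*(-24 + 30)) = -530/19/6 = -530/19*⅙ = -265/57 ≈ -4.6491)
(-1*129 + b)² = (-1*129 - 265/57)² = (-129 - 265/57)² = (-7618/57)² = 58033924/3249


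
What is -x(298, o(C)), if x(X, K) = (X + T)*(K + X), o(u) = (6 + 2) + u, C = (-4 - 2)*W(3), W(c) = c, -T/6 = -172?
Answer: -383040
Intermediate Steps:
T = 1032 (T = -6*(-172) = 1032)
C = -18 (C = (-4 - 2)*3 = -6*3 = -18)
o(u) = 8 + u
x(X, K) = (1032 + X)*(K + X) (x(X, K) = (X + 1032)*(K + X) = (1032 + X)*(K + X))
-x(298, o(C)) = -(298² + 1032*(8 - 18) + 1032*298 + (8 - 18)*298) = -(88804 + 1032*(-10) + 307536 - 10*298) = -(88804 - 10320 + 307536 - 2980) = -1*383040 = -383040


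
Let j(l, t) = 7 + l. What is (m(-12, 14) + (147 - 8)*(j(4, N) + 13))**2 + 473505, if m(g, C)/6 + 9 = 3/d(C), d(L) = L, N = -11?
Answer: 551420034/49 ≈ 1.1253e+7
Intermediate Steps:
m(g, C) = -54 + 18/C (m(g, C) = -54 + 6*(3/C) = -54 + 18/C)
(m(-12, 14) + (147 - 8)*(j(4, N) + 13))**2 + 473505 = ((-54 + 18/14) + (147 - 8)*((7 + 4) + 13))**2 + 473505 = ((-54 + 18*(1/14)) + 139*(11 + 13))**2 + 473505 = ((-54 + 9/7) + 139*24)**2 + 473505 = (-369/7 + 3336)**2 + 473505 = (22983/7)**2 + 473505 = 528218289/49 + 473505 = 551420034/49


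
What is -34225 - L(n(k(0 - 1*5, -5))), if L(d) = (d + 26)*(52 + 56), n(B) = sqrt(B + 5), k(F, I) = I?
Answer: -37033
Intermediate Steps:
n(B) = sqrt(5 + B)
L(d) = 2808 + 108*d (L(d) = (26 + d)*108 = 2808 + 108*d)
-34225 - L(n(k(0 - 1*5, -5))) = -34225 - (2808 + 108*sqrt(5 - 5)) = -34225 - (2808 + 108*sqrt(0)) = -34225 - (2808 + 108*0) = -34225 - (2808 + 0) = -34225 - 1*2808 = -34225 - 2808 = -37033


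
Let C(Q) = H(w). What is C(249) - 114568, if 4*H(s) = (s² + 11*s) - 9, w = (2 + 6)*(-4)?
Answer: -457609/4 ≈ -1.1440e+5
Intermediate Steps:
w = -32 (w = 8*(-4) = -32)
H(s) = -9/4 + s²/4 + 11*s/4 (H(s) = ((s² + 11*s) - 9)/4 = (-9 + s² + 11*s)/4 = -9/4 + s²/4 + 11*s/4)
C(Q) = 663/4 (C(Q) = -9/4 + (¼)*(-32)² + (11/4)*(-32) = -9/4 + (¼)*1024 - 88 = -9/4 + 256 - 88 = 663/4)
C(249) - 114568 = 663/4 - 114568 = -457609/4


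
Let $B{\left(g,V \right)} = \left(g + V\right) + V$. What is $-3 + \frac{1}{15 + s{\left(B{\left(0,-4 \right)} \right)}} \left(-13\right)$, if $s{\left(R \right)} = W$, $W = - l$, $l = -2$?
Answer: $- \frac{64}{17} \approx -3.7647$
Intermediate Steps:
$B{\left(g,V \right)} = g + 2 V$ ($B{\left(g,V \right)} = \left(V + g\right) + V = g + 2 V$)
$W = 2$ ($W = \left(-1\right) \left(-2\right) = 2$)
$s{\left(R \right)} = 2$
$-3 + \frac{1}{15 + s{\left(B{\left(0,-4 \right)} \right)}} \left(-13\right) = -3 + \frac{1}{15 + 2} \left(-13\right) = -3 + \frac{1}{17} \left(-13\right) = -3 - \frac{13}{17} = - \frac{64}{17}$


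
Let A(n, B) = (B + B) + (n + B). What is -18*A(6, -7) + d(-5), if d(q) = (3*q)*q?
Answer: 345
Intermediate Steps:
A(n, B) = n + 3*B (A(n, B) = 2*B + (B + n) = n + 3*B)
d(q) = 3*q²
-18*A(6, -7) + d(-5) = -18*(6 + 3*(-7)) + 3*(-5)² = -18*(6 - 21) + 3*25 = -18*(-15) + 75 = 270 + 75 = 345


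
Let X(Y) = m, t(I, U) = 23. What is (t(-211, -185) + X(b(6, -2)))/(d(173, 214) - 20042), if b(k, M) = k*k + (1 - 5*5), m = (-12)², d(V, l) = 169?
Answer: -1/119 ≈ -0.0084034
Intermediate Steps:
m = 144
b(k, M) = -24 + k² (b(k, M) = k² + (1 - 25) = k² - 24 = -24 + k²)
X(Y) = 144
(t(-211, -185) + X(b(6, -2)))/(d(173, 214) - 20042) = (23 + 144)/(169 - 20042) = 167/(-19873) = 167*(-1/19873) = -1/119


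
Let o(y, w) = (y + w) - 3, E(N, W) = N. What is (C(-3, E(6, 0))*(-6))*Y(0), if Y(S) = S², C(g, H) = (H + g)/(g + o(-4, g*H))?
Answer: 0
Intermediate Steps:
o(y, w) = -3 + w + y (o(y, w) = (w + y) - 3 = -3 + w + y)
C(g, H) = (H + g)/(-7 + g + H*g) (C(g, H) = (H + g)/(g + (-3 + g*H - 4)) = (H + g)/(g + (-3 + H*g - 4)) = (H + g)/(g + (-7 + H*g)) = (H + g)/(-7 + g + H*g))
(C(-3, E(6, 0))*(-6))*Y(0) = (((6 - 3)/(-7 - 3 + 6*(-3)))*(-6))*0² = ((3/(-7 - 3 - 18))*(-6))*0 = ((3/(-28))*(-6))*0 = (-1/28*3*(-6))*0 = -3/28*(-6)*0 = (9/14)*0 = 0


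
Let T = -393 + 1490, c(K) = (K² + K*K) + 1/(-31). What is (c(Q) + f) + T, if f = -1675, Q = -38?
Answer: 71609/31 ≈ 2310.0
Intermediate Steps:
c(K) = -1/31 + 2*K² (c(K) = (K² + K²) - 1/31 = 2*K² - 1/31 = -1/31 + 2*K²)
T = 1097
(c(Q) + f) + T = ((-1/31 + 2*(-38)²) - 1675) + 1097 = ((-1/31 + 2*1444) - 1675) + 1097 = ((-1/31 + 2888) - 1675) + 1097 = (89527/31 - 1675) + 1097 = 37602/31 + 1097 = 71609/31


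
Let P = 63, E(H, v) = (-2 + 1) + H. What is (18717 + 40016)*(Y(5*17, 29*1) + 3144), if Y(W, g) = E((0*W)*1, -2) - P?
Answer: 180897640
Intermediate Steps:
E(H, v) = -1 + H
Y(W, g) = -64 (Y(W, g) = (-1 + (0*W)*1) - 1*63 = (-1 + 0*1) - 63 = (-1 + 0) - 63 = -1 - 63 = -64)
(18717 + 40016)*(Y(5*17, 29*1) + 3144) = (18717 + 40016)*(-64 + 3144) = 58733*3080 = 180897640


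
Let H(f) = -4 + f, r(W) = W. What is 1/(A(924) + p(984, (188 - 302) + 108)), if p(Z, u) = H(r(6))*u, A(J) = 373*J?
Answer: 1/344640 ≈ 2.9016e-6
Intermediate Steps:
p(Z, u) = 2*u (p(Z, u) = (-4 + 6)*u = 2*u)
1/(A(924) + p(984, (188 - 302) + 108)) = 1/(373*924 + 2*((188 - 302) + 108)) = 1/(344652 + 2*(-114 + 108)) = 1/(344652 + 2*(-6)) = 1/(344652 - 12) = 1/344640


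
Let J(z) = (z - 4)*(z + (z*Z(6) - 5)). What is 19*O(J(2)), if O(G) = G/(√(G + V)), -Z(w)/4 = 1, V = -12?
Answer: 209*√10/5 ≈ 132.18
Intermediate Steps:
Z(w) = -4 (Z(w) = -4*1 = -4)
J(z) = (-5 - 3*z)*(-4 + z) (J(z) = (z - 4)*(z + (z*(-4) - 5)) = (-4 + z)*(z + (-4*z - 5)) = (-4 + z)*(z + (-5 - 4*z)) = (-4 + z)*(-5 - 3*z) = (-5 - 3*z)*(-4 + z))
O(G) = G/√(-12 + G) (O(G) = G/(√(G - 12)) = G/(√(-12 + G)) = G/√(-12 + G))
19*O(J(2)) = 19*((20 - 3*2² + 7*2)/√(-12 + (20 - 3*2² + 7*2))) = 19*((20 - 3*4 + 14)/√(-12 + (20 - 3*4 + 14))) = 19*((20 - 12 + 14)/√(-12 + (20 - 12 + 14))) = 19*(22/√(-12 + 22)) = 19*(22/√10) = 19*(22*(√10/10)) = 19*(11*√10/5) = 209*√10/5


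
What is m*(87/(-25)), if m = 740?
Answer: -12876/5 ≈ -2575.2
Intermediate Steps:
m*(87/(-25)) = 740*(87/(-25)) = 740*(87*(-1/25)) = 740*(-87/25) = -12876/5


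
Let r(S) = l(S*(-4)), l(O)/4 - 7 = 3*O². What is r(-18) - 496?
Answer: 61740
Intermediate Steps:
l(O) = 28 + 12*O² (l(O) = 28 + 4*(3*O²) = 28 + 12*O²)
r(S) = 28 + 192*S² (r(S) = 28 + 12*(S*(-4))² = 28 + 12*(-4*S)² = 28 + 12*(16*S²) = 28 + 192*S²)
r(-18) - 496 = (28 + 192*(-18)²) - 496 = (28 + 192*324) - 496 = (28 + 62208) - 496 = 62236 - 496 = 61740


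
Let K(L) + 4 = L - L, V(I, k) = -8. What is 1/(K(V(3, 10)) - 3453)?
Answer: -1/3457 ≈ -0.00028927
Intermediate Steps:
K(L) = -4 (K(L) = -4 + (L - L) = -4 + 0 = -4)
1/(K(V(3, 10)) - 3453) = 1/(-4 - 3453) = 1/(-3457) = -1/3457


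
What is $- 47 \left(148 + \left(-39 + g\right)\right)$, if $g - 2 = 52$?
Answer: $-7661$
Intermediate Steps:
$g = 54$ ($g = 2 + 52 = 54$)
$- 47 \left(148 + \left(-39 + g\right)\right) = - 47 \left(148 + \left(-39 + 54\right)\right) = - 47 \left(148 + 15\right) = \left(-47\right) 163 = -7661$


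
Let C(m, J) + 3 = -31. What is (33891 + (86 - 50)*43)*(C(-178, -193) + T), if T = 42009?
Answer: 1487552025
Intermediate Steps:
C(m, J) = -34 (C(m, J) = -3 - 31 = -34)
(33891 + (86 - 50)*43)*(C(-178, -193) + T) = (33891 + (86 - 50)*43)*(-34 + 42009) = (33891 + 36*43)*41975 = (33891 + 1548)*41975 = 35439*41975 = 1487552025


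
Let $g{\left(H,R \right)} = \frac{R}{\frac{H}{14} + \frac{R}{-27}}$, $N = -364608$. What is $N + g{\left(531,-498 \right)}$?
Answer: $- \frac{2589873372}{7103} \approx -3.6462 \cdot 10^{5}$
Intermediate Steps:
$g{\left(H,R \right)} = \frac{R}{- \frac{R}{27} + \frac{H}{14}}$ ($g{\left(H,R \right)} = \frac{R}{H \frac{1}{14} + R \left(- \frac{1}{27}\right)} = \frac{R}{\frac{H}{14} - \frac{R}{27}} = \frac{R}{- \frac{R}{27} + \frac{H}{14}}$)
$N + g{\left(531,-498 \right)} = -364608 + 378 \left(-498\right) \frac{1}{\left(-14\right) \left(-498\right) + 27 \cdot 531} = -364608 + 378 \left(-498\right) \frac{1}{6972 + 14337} = -364608 + 378 \left(-498\right) \frac{1}{21309} = -364608 - \frac{62748}{7103} = - \frac{2589873372}{7103}$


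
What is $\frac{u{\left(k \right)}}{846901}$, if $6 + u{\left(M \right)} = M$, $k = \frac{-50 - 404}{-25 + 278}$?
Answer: $- \frac{1972}{214265953} \approx -9.2035 \cdot 10^{-6}$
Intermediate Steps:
$k = - \frac{454}{253} \approx -1.7945$
$u{\left(M \right)} = -6 + M$
$\frac{u{\left(k \right)}}{846901} = \frac{-6 - \frac{454}{253}}{846901} = \left(- \frac{1972}{253}\right) \frac{1}{846901} = - \frac{1972}{214265953}$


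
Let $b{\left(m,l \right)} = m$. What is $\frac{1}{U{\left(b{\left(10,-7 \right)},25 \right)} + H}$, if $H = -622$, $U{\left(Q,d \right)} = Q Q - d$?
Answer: $- \frac{1}{547} \approx -0.0018282$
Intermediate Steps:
$U{\left(Q,d \right)} = Q^{2} - d$
$\frac{1}{U{\left(b{\left(10,-7 \right)},25 \right)} + H} = \frac{1}{\left(10^{2} - 25\right) - 622} = \frac{1}{\left(100 - 25\right) - 622} = \frac{1}{75 - 622} = \frac{1}{-547} = - \frac{1}{547}$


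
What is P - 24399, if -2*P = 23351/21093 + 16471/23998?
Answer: -1900150641821/77875356 ≈ -24400.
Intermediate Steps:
P = -69830777/77875356 (P = -(23351/21093 + 16471/23998)/2 = -(23351*(1/21093) + 16471*(1/23998))/2 = -(23351/21093 + 1267/1846)/2 = -1/2*69830777/38937678 = -69830777/77875356 ≈ -0.89670)
P - 24399 = -69830777/77875356 - 24399 = -1900150641821/77875356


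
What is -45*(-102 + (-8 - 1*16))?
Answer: 5670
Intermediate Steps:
-45*(-102 + (-8 - 1*16)) = -45*(-102 + (-8 - 16)) = -45*(-102 - 24) = -45*(-126) = 5670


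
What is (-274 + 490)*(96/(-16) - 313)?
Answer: -68904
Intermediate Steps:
(-274 + 490)*(96/(-16) - 313) = 216*(96*(-1/16) - 313) = 216*(-6 - 313) = 216*(-319) = -68904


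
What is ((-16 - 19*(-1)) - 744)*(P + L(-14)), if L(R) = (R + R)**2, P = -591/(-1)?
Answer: -1018875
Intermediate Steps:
P = 591 (P = -591*(-1) = 591)
L(R) = 4*R**2 (L(R) = (2*R)**2 = 4*R**2)
((-16 - 19*(-1)) - 744)*(P + L(-14)) = ((-16 - 19*(-1)) - 744)*(591 + 4*(-14)**2) = ((-16 + 19) - 744)*(591 + 4*196) = (3 - 744)*(591 + 784) = -741*1375 = -1018875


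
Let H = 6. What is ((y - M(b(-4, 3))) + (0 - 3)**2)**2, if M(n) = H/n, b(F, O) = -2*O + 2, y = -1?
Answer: 361/4 ≈ 90.250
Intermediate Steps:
b(F, O) = 2 - 2*O
M(n) = 6/n
((y - M(b(-4, 3))) + (0 - 3)**2)**2 = ((-1 - 6/(2 - 2*3)) + (0 - 3)**2)**2 = ((-1 - 6/(2 - 6)) + (-3)**2)**2 = ((-1 - 6/(-4)) + 9)**2 = ((-1 - 6*(-1)/4) + 9)**2 = ((-1 - 1*(-3/2)) + 9)**2 = ((-1 + 3/2) + 9)**2 = (1/2 + 9)**2 = (19/2)**2 = 361/4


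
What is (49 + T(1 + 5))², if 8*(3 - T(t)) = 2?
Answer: 42849/16 ≈ 2678.1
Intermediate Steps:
T(t) = 11/4 (T(t) = 3 - ⅛*2 = 3 - ¼ = 11/4)
(49 + T(1 + 5))² = (49 + 11/4)² = (207/4)² = 42849/16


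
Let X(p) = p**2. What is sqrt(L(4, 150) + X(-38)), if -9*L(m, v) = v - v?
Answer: 38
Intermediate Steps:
L(m, v) = 0 (L(m, v) = -(v - v)/9 = -1/9*0 = 0)
sqrt(L(4, 150) + X(-38)) = sqrt(0 + (-38)**2) = sqrt(0 + 1444) = sqrt(1444) = 38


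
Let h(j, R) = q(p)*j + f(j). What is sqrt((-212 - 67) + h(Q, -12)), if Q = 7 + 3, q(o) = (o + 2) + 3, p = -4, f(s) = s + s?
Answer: I*sqrt(249) ≈ 15.78*I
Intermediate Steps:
f(s) = 2*s
q(o) = 5 + o (q(o) = (2 + o) + 3 = 5 + o)
Q = 10
h(j, R) = 3*j (h(j, R) = (5 - 4)*j + 2*j = 1*j + 2*j = j + 2*j = 3*j)
sqrt((-212 - 67) + h(Q, -12)) = sqrt((-212 - 67) + 3*10) = sqrt(-279 + 30) = sqrt(-249) = I*sqrt(249)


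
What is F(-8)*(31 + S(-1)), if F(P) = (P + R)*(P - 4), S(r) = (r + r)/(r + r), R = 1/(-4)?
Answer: 3168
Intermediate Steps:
R = -¼ ≈ -0.25000
S(r) = 1 (S(r) = (2*r)/((2*r)) = (2*r)*(1/(2*r)) = 1)
F(P) = (-4 + P)*(-¼ + P) (F(P) = (P - ¼)*(P - 4) = (-¼ + P)*(-4 + P) = (-4 + P)*(-¼ + P))
F(-8)*(31 + S(-1)) = (1 + (-8)² - 17/4*(-8))*(31 + 1) = (1 + 64 + 34)*32 = 99*32 = 3168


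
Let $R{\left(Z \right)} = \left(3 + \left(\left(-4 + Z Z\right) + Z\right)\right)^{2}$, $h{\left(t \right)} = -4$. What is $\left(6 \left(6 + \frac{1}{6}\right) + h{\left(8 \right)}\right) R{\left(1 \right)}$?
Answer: $33$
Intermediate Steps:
$R{\left(Z \right)} = \left(-1 + Z + Z^{2}\right)^{2}$ ($R{\left(Z \right)} = \left(3 + \left(\left(-4 + Z^{2}\right) + Z\right)\right)^{2} = \left(3 + \left(-4 + Z + Z^{2}\right)\right)^{2} = \left(-1 + Z + Z^{2}\right)^{2}$)
$\left(6 \left(6 + \frac{1}{6}\right) + h{\left(8 \right)}\right) R{\left(1 \right)} = \left(6 \left(6 + \frac{1}{6}\right) - 4\right) \left(-1 + 1 + 1^{2}\right)^{2} = \left(6 \left(6 + \frac{1}{6}\right) - 4\right) \left(-1 + 1 + 1\right)^{2} = \left(6 \cdot \frac{37}{6} - 4\right) 1^{2} = \left(37 - 4\right) 1 = 33 \cdot 1 = 33$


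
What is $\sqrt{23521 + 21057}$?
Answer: $\sqrt{44578} \approx 211.14$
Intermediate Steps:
$\sqrt{23521 + 21057} = \sqrt{44578}$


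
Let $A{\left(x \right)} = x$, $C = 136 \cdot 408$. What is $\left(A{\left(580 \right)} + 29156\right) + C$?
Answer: $85224$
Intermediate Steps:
$C = 55488$
$\left(A{\left(580 \right)} + 29156\right) + C = \left(580 + 29156\right) + 55488 = 29736 + 55488 = 85224$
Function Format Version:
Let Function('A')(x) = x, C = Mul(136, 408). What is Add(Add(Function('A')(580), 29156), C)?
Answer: 85224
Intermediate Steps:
C = 55488
Add(Add(Function('A')(580), 29156), C) = Add(Add(580, 29156), 55488) = Add(29736, 55488) = 85224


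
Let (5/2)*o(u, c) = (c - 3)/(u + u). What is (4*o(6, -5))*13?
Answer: -208/15 ≈ -13.867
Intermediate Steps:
o(u, c) = (-3 + c)/(5*u) (o(u, c) = 2*((c - 3)/(u + u))/5 = 2*((-3 + c)/((2*u)))/5 = 2*((-3 + c)*(1/(2*u)))/5 = 2*((-3 + c)/(2*u))/5 = (-3 + c)/(5*u))
(4*o(6, -5))*13 = (4*((⅕)*(-3 - 5)/6))*13 = (4*((⅕)*(⅙)*(-8)))*13 = (4*(-4/15))*13 = -16/15*13 = -208/15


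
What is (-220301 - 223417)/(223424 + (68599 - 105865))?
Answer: -221859/93079 ≈ -2.3836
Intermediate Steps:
(-220301 - 223417)/(223424 + (68599 - 105865)) = -443718/(223424 - 37266) = -443718/186158 = -443718*1/186158 = -221859/93079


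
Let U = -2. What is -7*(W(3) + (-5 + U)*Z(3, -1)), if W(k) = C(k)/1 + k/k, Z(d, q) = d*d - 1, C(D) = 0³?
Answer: 385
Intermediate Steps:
C(D) = 0
Z(d, q) = -1 + d² (Z(d, q) = d² - 1 = -1 + d²)
W(k) = 1 (W(k) = 0/1 + k/k = 0*1 + 1 = 0 + 1 = 1)
-7*(W(3) + (-5 + U)*Z(3, -1)) = -7*(1 + (-5 - 2)*(-1 + 3²)) = -7*(1 - 7*(-1 + 9)) = -7*(1 - 7*8) = -7*(1 - 56) = -7*(-55) = 385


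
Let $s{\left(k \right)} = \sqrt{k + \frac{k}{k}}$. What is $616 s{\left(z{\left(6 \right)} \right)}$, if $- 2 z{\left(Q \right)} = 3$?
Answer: $308 i \sqrt{2} \approx 435.58 i$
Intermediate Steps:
$z{\left(Q \right)} = - \frac{3}{2}$ ($z{\left(Q \right)} = \left(- \frac{1}{2}\right) 3 = - \frac{3}{2}$)
$s{\left(k \right)} = \sqrt{1 + k}$ ($s{\left(k \right)} = \sqrt{k + 1} = \sqrt{1 + k}$)
$616 s{\left(z{\left(6 \right)} \right)} = 616 \sqrt{1 - \frac{3}{2}} = 616 \sqrt{- \frac{1}{2}} = 616 \frac{i \sqrt{2}}{2} = 308 i \sqrt{2}$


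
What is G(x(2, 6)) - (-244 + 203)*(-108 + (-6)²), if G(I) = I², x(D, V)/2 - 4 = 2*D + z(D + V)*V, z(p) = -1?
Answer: -2936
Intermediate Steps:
x(D, V) = 8 - 2*V + 4*D (x(D, V) = 8 + 2*(2*D - V) = 8 + 2*(-V + 2*D) = 8 + (-2*V + 4*D) = 8 - 2*V + 4*D)
G(x(2, 6)) - (-244 + 203)*(-108 + (-6)²) = (8 - 2*6 + 4*2)² - (-244 + 203)*(-108 + (-6)²) = (8 - 12 + 8)² - (-41)*(-108 + 36) = 4² - (-41)*(-72) = 16 - 1*2952 = 16 - 2952 = -2936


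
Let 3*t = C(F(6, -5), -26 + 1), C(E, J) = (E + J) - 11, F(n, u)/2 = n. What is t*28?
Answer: -224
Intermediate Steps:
F(n, u) = 2*n
C(E, J) = -11 + E + J
t = -8 (t = (-11 + 2*6 + (-26 + 1))/3 = (-11 + 12 - 25)/3 = (1/3)*(-24) = -8)
t*28 = -8*28 = -224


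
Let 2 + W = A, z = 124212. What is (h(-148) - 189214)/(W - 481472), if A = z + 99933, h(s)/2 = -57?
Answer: 189328/257329 ≈ 0.73574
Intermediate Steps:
h(s) = -114 (h(s) = 2*(-57) = -114)
A = 224145 (A = 124212 + 99933 = 224145)
W = 224143 (W = -2 + 224145 = 224143)
(h(-148) - 189214)/(W - 481472) = (-114 - 189214)/(224143 - 481472) = -189328/(-257329) = -189328*(-1/257329) = 189328/257329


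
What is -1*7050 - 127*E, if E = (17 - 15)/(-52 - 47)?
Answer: -697696/99 ≈ -7047.4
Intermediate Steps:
E = -2/99 (E = 2/(-99) = 2*(-1/99) = -2/99 ≈ -0.020202)
-1*7050 - 127*E = -1*7050 - 127*(-2)/99 = -7050 - 1*(-254/99) = -7050 + 254/99 = -697696/99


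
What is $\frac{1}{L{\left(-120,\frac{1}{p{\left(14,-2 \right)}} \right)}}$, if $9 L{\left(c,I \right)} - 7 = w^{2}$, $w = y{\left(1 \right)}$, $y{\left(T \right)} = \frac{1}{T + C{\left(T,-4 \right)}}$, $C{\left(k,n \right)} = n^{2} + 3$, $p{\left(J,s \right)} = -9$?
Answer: $\frac{3600}{2801} \approx 1.2853$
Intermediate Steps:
$C{\left(k,n \right)} = 3 + n^{2}$
$y{\left(T \right)} = \frac{1}{19 + T}$ ($y{\left(T \right)} = \frac{1}{T + \left(3 + \left(-4\right)^{2}\right)} = \frac{1}{T + \left(3 + 16\right)} = \frac{1}{T + 19} = \frac{1}{19 + T}$)
$w = \frac{1}{20}$ ($w = \frac{1}{19 + 1} = \frac{1}{20} \approx 0.05$)
$L{\left(c,I \right)} = \frac{2801}{3600}$ ($L{\left(c,I \right)} = \frac{7}{9} + \frac{1}{9 \cdot 400} = \frac{7}{9} + \frac{1}{9} \cdot \frac{1}{400} = \frac{7}{9} + \frac{1}{3600} = \frac{2801}{3600}$)
$\frac{1}{L{\left(-120,\frac{1}{p{\left(14,-2 \right)}} \right)}} = \frac{1}{\frac{2801}{3600}} = \frac{3600}{2801}$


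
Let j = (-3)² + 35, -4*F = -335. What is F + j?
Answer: 511/4 ≈ 127.75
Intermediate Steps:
F = 335/4 (F = -¼*(-335) = 335/4 ≈ 83.750)
j = 44 (j = 9 + 35 = 44)
F + j = 335/4 + 44 = 511/4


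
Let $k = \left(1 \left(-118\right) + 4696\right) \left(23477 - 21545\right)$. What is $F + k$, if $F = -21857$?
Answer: $8822839$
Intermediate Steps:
$k = 8844696$ ($k = \left(-118 + 4696\right) 1932 = 4578 \cdot 1932 = 8844696$)
$F + k = -21857 + 8844696 = 8822839$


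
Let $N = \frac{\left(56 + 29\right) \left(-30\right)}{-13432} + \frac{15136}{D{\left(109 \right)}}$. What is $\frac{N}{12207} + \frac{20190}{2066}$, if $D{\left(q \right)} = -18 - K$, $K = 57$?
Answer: $\frac{61965873103717}{6351571874700} \approx 9.756$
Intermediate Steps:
$D{\left(q \right)} = -75$ ($D{\left(q \right)} = -18 - 57 = -75$)
$N = - \frac{101557751}{503700}$ ($N = \frac{\left(56 + 29\right) \left(-30\right)}{-13432} + \frac{15136}{-75} = 85 \left(-30\right) \left(- \frac{1}{13432}\right) + 15136 \left(- \frac{1}{75}\right) = \left(-2550\right) \left(- \frac{1}{13432}\right) - \frac{15136}{75} = \frac{1275}{6716} - \frac{15136}{75} = - \frac{101557751}{503700} \approx -201.62$)
$\frac{N}{12207} + \frac{20190}{2066} = - \frac{101557751}{503700 \cdot 12207} + \frac{20190}{2066} = \left(- \frac{101557751}{503700}\right) \frac{1}{12207} + 20190 \cdot \frac{1}{2066} = - \frac{101557751}{6148665900} + \frac{10095}{1033} = \frac{61965873103717}{6351571874700}$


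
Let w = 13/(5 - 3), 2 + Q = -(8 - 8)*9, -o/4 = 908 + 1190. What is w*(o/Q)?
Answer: 27274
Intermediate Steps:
o = -8392 (o = -4*(908 + 1190) = -4*2098 = -8392)
Q = -2 (Q = -2 - (8 - 8)*9 = -2 - 0*9 = -2 - 1*0 = -2 + 0 = -2)
w = 13/2 ≈ 6.5000
w*(o/Q) = 13*(-8392/(-2))/2 = 13*(-8392*(-1/2))/2 = (13/2)*4196 = 27274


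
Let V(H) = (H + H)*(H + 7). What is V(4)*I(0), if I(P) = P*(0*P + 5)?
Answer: 0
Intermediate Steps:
V(H) = 2*H*(7 + H) (V(H) = (2*H)*(7 + H) = 2*H*(7 + H))
I(P) = 5*P (I(P) = P*(0 + 5) = P*5 = 5*P)
V(4)*I(0) = (2*4*(7 + 4))*(5*0) = (2*4*11)*0 = 88*0 = 0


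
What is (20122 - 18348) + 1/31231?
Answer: 55403795/31231 ≈ 1774.0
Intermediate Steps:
(20122 - 18348) + 1/31231 = 1774 + 1/31231 = 55403795/31231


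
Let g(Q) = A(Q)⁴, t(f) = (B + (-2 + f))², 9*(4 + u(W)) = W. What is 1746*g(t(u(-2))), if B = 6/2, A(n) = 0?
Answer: 0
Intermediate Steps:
u(W) = -4 + W/9
B = 3 (B = 6*(½) = 3)
t(f) = (1 + f)² (t(f) = (3 + (-2 + f))² = (1 + f)²)
g(Q) = 0 (g(Q) = 0⁴ = 0)
1746*g(t(u(-2))) = 1746*0 = 0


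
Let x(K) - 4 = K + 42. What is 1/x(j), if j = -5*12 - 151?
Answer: -1/165 ≈ -0.0060606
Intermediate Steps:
j = -211 (j = -60 - 151 = -211)
x(K) = 46 + K (x(K) = 4 + (K + 42) = 4 + (42 + K) = 46 + K)
1/x(j) = 1/(46 - 211) = 1/(-165) = -1/165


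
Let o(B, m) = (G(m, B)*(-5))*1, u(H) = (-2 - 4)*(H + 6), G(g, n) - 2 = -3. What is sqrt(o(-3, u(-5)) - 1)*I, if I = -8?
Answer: -16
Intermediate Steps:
G(g, n) = -1 (G(g, n) = 2 - 3 = -1)
u(H) = -36 - 6*H (u(H) = -6*(6 + H) = -36 - 6*H)
o(B, m) = 5 (o(B, m) = -1*(-5)*1 = 5*1 = 5)
sqrt(o(-3, u(-5)) - 1)*I = sqrt(5 - 1)*(-8) = sqrt(4)*(-8) = 2*(-8) = -16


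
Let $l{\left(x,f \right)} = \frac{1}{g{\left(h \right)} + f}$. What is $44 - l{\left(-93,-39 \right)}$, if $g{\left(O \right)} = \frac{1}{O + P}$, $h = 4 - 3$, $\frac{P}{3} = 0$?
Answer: $\frac{1673}{38} \approx 44.026$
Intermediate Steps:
$P = 0$ ($P = 3 \cdot 0 = 0$)
$h = 1$ ($h = 4 - 3 = 1$)
$g{\left(O \right)} = \frac{1}{O}$ ($g{\left(O \right)} = \frac{1}{O + 0} = \frac{1}{O}$)
$l{\left(x,f \right)} = \frac{1}{1 + f}$ ($l{\left(x,f \right)} = \frac{1}{1^{-1} + f} = \frac{1}{1 + f}$)
$44 - l{\left(-93,-39 \right)} = 44 - \frac{1}{1 - 39} = 44 - \frac{1}{-38} = 44 - - \frac{1}{38} = 44 + \frac{1}{38} = \frac{1673}{38}$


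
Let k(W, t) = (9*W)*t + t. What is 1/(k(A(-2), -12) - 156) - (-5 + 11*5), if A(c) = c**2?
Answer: -30001/600 ≈ -50.002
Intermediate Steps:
k(W, t) = t + 9*W*t (k(W, t) = 9*W*t + t = t + 9*W*t)
1/(k(A(-2), -12) - 156) - (-5 + 11*5) = 1/(-12*(1 + 9*(-2)**2) - 156) - (-5 + 11*5) = 1/(-12*(1 + 9*4) - 156) - (-5 + 55) = 1/(-12*(1 + 36) - 156) - 1*50 = 1/(-12*37 - 156) - 50 = 1/(-444 - 156) - 50 = 1/(-600) - 50 = -1/600 - 50 = -30001/600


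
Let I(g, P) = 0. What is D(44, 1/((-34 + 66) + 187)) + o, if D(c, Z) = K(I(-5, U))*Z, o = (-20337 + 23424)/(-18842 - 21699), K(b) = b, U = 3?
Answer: -3087/40541 ≈ -0.076145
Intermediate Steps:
o = -3087/40541 (o = 3087/(-40541) = 3087*(-1/40541) = -3087/40541 ≈ -0.076145)
D(c, Z) = 0 (D(c, Z) = 0*Z = 0)
D(44, 1/((-34 + 66) + 187)) + o = 0 - 3087/40541 = -3087/40541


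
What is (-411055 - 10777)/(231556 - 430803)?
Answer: 421832/199247 ≈ 2.1171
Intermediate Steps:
(-411055 - 10777)/(231556 - 430803) = -421832/(-199247) = -421832*(-1/199247) = 421832/199247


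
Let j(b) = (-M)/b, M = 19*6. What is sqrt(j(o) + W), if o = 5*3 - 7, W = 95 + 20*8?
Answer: 3*sqrt(107)/2 ≈ 15.516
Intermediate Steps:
M = 114
W = 255 (W = 95 + 160 = 255)
o = 8 (o = 15 - 7 = 8)
j(b) = -114/b (j(b) = (-1*114)/b = -114/b)
sqrt(j(o) + W) = sqrt(-114/8 + 255) = sqrt(-114*1/8 + 255) = sqrt(-57/4 + 255) = sqrt(963/4) = 3*sqrt(107)/2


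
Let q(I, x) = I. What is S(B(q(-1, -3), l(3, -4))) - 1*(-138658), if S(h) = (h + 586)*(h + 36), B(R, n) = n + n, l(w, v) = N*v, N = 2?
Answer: 150058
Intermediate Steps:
l(w, v) = 2*v
B(R, n) = 2*n
S(h) = (36 + h)*(586 + h) (S(h) = (586 + h)*(36 + h) = (36 + h)*(586 + h))
S(B(q(-1, -3), l(3, -4))) - 1*(-138658) = (21096 + (2*(2*(-4)))**2 + 622*(2*(2*(-4)))) - 1*(-138658) = (21096 + (2*(-8))**2 + 622*(2*(-8))) + 138658 = (21096 + (-16)**2 + 622*(-16)) + 138658 = (21096 + 256 - 9952) + 138658 = 11400 + 138658 = 150058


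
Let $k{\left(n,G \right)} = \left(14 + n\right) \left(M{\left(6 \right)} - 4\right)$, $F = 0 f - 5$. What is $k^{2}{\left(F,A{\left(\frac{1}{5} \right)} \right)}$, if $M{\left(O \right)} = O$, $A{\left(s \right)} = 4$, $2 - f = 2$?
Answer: $324$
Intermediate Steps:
$f = 0$ ($f = 2 - 2 = 0$)
$F = -5$ ($F = 0 \cdot 0 - 5 = 0 - 5 = -5$)
$k{\left(n,G \right)} = 28 + 2 n$ ($k{\left(n,G \right)} = \left(14 + n\right) \left(6 - 4\right) = \left(14 + n\right) 2 = 28 + 2 n$)
$k^{2}{\left(F,A{\left(\frac{1}{5} \right)} \right)} = \left(28 + 2 \left(-5\right)\right)^{2} = \left(28 - 10\right)^{2} = 18^{2} = 324$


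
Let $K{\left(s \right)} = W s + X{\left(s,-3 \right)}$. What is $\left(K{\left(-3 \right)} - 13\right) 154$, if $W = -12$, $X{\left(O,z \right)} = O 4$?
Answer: $1694$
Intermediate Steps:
$X{\left(O,z \right)} = 4 O$
$K{\left(s \right)} = - 8 s$ ($K{\left(s \right)} = - 12 s + 4 s = - 8 s$)
$\left(K{\left(-3 \right)} - 13\right) 154 = \left(\left(-8\right) \left(-3\right) - 13\right) 154 = \left(24 - 13\right) 154 = 11 \cdot 154 = 1694$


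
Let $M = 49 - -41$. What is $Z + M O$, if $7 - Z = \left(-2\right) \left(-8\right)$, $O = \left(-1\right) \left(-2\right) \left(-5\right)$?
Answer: $-909$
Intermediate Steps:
$O = -10$ ($O = 2 \left(-5\right) = -10$)
$Z = -9$ ($Z = 7 - \left(-2\right) \left(-8\right) = 7 - 16 = -9$)
$M = 90$ ($M = 49 + 41 = 90$)
$Z + M O = -9 + 90 \left(-10\right) = -9 - 900 = -909$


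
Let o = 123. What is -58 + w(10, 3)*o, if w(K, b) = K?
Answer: 1172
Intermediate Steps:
-58 + w(10, 3)*o = -58 + 10*123 = -58 + 1230 = 1172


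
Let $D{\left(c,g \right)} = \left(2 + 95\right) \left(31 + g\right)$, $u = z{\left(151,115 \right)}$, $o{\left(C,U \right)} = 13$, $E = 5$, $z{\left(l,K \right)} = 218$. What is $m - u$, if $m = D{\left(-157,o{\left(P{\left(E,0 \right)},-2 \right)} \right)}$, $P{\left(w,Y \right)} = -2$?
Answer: $4050$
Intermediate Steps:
$u = 218$
$D{\left(c,g \right)} = 3007 + 97 g$ ($D{\left(c,g \right)} = 97 \left(31 + g\right) = 3007 + 97 g$)
$m = 4268$ ($m = 3007 + 97 \cdot 13 = 3007 + 1261 = 4268$)
$m - u = 4268 - 218 = 4050$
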